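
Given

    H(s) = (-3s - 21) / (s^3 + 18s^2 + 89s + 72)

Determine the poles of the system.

s = -1, -8, -9

The poles are the roots of the denominator s^3 + 18s^2 + 89s + 72 = 0.
Trying s = -1: the polynomial evaluates to 0, so (s + 1) is a factor.
Dividing out leaves s^2 + 17s + 72 = 0.
Factoring the quadratic: (s + 8)(s + 9) = 0.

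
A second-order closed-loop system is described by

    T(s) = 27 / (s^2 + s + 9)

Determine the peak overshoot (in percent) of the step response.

%OS ≈ 58.8%

Comparing s^2 + s + 9 to s^2 + 2ζωₙs + ωₙ²: ωₙ = 3 rad/s and ζ = 1/(2·3) ≈ 0.1667.
%OS = 100·exp(−πζ/√(1−ζ²)) = 100·exp(−π·0.1667/√(1−0.1667²)) ≈ 58.8%.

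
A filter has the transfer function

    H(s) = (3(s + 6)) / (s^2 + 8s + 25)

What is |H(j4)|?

|H(j4)| ≈ 0.6508

Substitute s = j4: numerator = 18 + j12, denominator = 9 + j32.
|H(j4)| = |18 + j12| / |9 + j32| = 21.633 / 33.242 ≈ 0.6508.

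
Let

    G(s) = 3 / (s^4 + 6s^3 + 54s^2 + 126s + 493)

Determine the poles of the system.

The poles are the roots of the denominator s^4 + 6s^3 + 54s^2 + 126s + 493 = 0.
No real roots exist; factor into two real quadratics: (s^2 + 2s + 17)(s^2 + 4s + 29) = 0.
Each quadratic gives a conjugate pair via the quadratic formula.

s = -1 ± 4j, -2 ± 5j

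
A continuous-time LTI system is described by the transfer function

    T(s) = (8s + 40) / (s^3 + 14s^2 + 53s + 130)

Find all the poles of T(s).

s = -2 ± 3j, -10

The poles are the roots of the denominator s^3 + 14s^2 + 53s + 130 = 0.
Trying s = -10: the polynomial evaluates to 0, so (s + 10) is a factor.
Dividing out leaves s^2 + 4s + 13 = 0.
The quadratic formula then gives s = -2 ± 3j.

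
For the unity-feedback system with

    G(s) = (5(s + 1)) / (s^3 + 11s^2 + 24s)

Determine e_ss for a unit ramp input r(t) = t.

G(s) has one pole at the origin.
This is a Type 1 system. Kv = lim_{s→0} s·G(s) = 5/24.
e_ss = 1/Kv = 1/(5/24) = 24/5 ≈ 4.800.

e_ss = 4.800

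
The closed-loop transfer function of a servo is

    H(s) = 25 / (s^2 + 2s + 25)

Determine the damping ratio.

Compare the denominator to the standard form s^2 + 2ζωₙs + ωₙ².
ωₙ² = 25, so ωₙ = 5 rad/s.
2ζωₙ = 2, so ζ = 2/(2·5) = 0.2.
With ζ = 0.2 the response is underdamped.

ζ = 0.2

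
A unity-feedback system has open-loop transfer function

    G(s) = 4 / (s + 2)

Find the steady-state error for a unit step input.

G(s) has no poles at the origin.
This is a Type 0 system. Kp = lim_{s→0} G(s) = 4/2 = 2.
e_ss = 1/(1 + Kp) = 1/(1 + 2) = 1/3 ≈ 0.3333.

e_ss = 0.3333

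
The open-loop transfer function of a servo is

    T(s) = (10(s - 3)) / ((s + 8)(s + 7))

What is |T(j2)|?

Substitute s = j2: numerator = -30 + j20, denominator = 52 + j30.
|T(j2)| = |-30 + j20| / |52 + j30| = 36.056 / 60.033 ≈ 0.6006.

|T(j2)| ≈ 0.6006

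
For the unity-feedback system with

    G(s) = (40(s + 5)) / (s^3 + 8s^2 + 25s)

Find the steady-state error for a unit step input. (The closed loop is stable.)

e_ss = 0

G(s) has one pole at the origin.
This is a Type 1 system; for a step input the steady-state error is zero.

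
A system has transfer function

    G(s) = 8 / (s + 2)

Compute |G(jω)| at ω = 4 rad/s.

Substitute s = j4: numerator = 8, denominator = 2 + j4.
|G(j4)| = |8| / |2 + j4| = 8 / 4.4721 ≈ 1.789.

|G(j4)| ≈ 1.789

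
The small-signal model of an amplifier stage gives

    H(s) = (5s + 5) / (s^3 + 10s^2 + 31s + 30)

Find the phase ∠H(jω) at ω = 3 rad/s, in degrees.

At s = j3: numerator = 5 + j15, denominator = -60 + j66.
∠H = ∠num − ∠den = 71.565° − (132.27°) = -60.71°.

∠H(j3) ≈ -60.71°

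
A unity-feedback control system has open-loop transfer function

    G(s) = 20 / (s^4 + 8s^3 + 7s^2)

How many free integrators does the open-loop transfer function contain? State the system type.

The denominator has 2 factors of s at the origin (free integrators), so this is a Type 2 system.

Type 2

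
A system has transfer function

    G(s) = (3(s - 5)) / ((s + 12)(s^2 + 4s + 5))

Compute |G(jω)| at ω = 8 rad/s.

Substitute s = j8: numerator = -15 + j24, denominator = -964 - j88.
|G(j8)| = |-15 + j24| / |-964 - j88| = 28.302 / 968.01 ≈ 0.02924.

|G(j8)| ≈ 0.02924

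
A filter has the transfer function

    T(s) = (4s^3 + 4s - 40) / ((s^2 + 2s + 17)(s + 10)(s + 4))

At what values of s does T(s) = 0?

Set the numerator to zero: 4s^3 + 4s - 40 = 0, i.e. 4·(s^3 + s - 10) = 0.
Factoring: (s^2 + 2s + 5)(s - 2) = 0.

s = -1 + 2j, -1 - 2j, 2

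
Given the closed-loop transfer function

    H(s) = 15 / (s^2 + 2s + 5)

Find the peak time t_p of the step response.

Comparing s^2 + 2s + 5 to s^2 + 2ζωₙs + ωₙ²: ωₙ = √5 ≈ 2.236 rad/s and ζ = 2/(2·√5) ≈ 0.4472.
ζωₙ = 2/2 = 1, so ω_d = ωₙ√(1−ζ²) = √(ωₙ² − (ζωₙ)²) = √(5 − 1²) = √4 = 2 rad/s.
t_p = π/ω_d = π/2 ≈ 1.571 s.

t_p ≈ 1.571 s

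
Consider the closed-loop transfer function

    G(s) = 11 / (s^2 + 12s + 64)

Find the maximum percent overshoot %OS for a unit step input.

Comparing s^2 + 12s + 64 to s^2 + 2ζωₙs + ωₙ²: ωₙ = 8 rad/s and ζ = 12/(2·8) = 0.75.
%OS = 100·exp(−πζ/√(1−ζ²)) = 100·exp(−π·0.75/√(1−0.75²)) ≈ 2.84%.

%OS ≈ 2.84%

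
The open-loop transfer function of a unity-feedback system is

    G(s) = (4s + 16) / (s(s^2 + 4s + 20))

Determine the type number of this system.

The denominator has 1 factor of s at the origin (free integrator), so this is a Type 1 system.

Type 1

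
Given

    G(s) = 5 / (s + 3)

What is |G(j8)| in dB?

Substitute s = j8: numerator = 5, denominator = 3 + j8.
|G(j8)| = |5| / |3 + j8| = 5 / 8.5440 ≈ 0.5852.
In decibels: 20·log₁₀(0.5852) ≈ -4.65 dB.

|G(j8)|_dB ≈ -4.65 dB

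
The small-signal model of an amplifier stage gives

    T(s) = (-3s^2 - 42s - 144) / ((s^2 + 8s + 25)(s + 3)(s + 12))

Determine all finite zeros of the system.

s = -8, -6

Set the numerator to zero: -3s^2 - 42s - 144 = 0, i.e. -3·(s^2 + 14s + 48) = 0.
Factoring: (s + 8)(s + 6) = 0.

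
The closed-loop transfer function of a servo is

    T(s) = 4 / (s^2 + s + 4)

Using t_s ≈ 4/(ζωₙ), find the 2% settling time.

Comparing s^2 + s + 4 to s^2 + 2ζωₙs + ωₙ²: ωₙ = 2 rad/s and ζ = 1/(2·2) = 0.25.
ζωₙ = 1/2 = 0.5, so t_s ≈ 4/(ζωₙ) = 4/0.5 = 8 s.

t_s ≈ 8 s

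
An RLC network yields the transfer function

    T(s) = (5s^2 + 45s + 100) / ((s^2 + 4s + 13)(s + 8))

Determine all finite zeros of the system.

s = -4, -5

Set the numerator to zero: 5s^2 + 45s + 100 = 0, i.e. 5·(s^2 + 9s + 20) = 0.
Factoring: (s + 4)(s + 5) = 0.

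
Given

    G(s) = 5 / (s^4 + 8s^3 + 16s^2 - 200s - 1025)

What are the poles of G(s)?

s = -4 + 5j, -4 - 5j, 5, -5

The poles are the roots of the denominator s^4 + 8s^3 + 16s^2 - 200s - 1025 = 0.
Trying s = 5: the polynomial evaluates to 0, so (s - 5) is a factor.
Dividing out leaves s^3 + 13s^2 + 81s + 205 = 0.
This factors further as (s^2 + 8s + 41)(s + 5) = 0.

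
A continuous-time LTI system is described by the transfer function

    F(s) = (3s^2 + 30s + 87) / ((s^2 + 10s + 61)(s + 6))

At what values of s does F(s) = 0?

s = -5 ± 2j

Set the numerator to zero: 3s^2 + 30s + 87 = 0, i.e. 3·(s^2 + 10s + 29) = 0.
Factoring: (s^2 + 10s + 29) = 0.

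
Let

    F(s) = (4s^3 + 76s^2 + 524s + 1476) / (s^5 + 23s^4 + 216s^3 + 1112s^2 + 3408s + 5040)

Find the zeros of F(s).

s = -9, -5 + 4j, -5 - 4j

Set the numerator to zero: 4s^3 + 76s^2 + 524s + 1476 = 0, i.e. 4·(s^3 + 19s^2 + 131s + 369) = 0.
Factoring: (s + 9)(s^2 + 10s + 41) = 0.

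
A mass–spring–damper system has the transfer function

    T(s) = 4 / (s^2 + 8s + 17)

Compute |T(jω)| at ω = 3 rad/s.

Substitute s = j3: numerator = 4, denominator = 8 + j24.
|T(j3)| = |4| / |8 + j24| = 4 / 25.298 ≈ 0.1581.

|T(j3)| ≈ 0.1581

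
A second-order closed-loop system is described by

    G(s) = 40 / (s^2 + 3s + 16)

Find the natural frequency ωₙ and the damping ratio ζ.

ωₙ = 4 rad/s, ζ = 0.375

Compare the denominator to the standard form s^2 + 2ζωₙs + ωₙ².
ωₙ² = 16, so ωₙ = 4 rad/s.
2ζωₙ = 3, so ζ = 3/(2·4) = 0.375.
With ζ = 0.375 the response is underdamped.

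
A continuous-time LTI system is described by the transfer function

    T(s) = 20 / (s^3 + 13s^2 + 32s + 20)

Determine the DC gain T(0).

Set s = 0: T(0) = (20) / (20) = 1.

T(0) = 1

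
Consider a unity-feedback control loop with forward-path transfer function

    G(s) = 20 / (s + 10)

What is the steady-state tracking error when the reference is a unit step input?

e_ss = 0.3333

G(s) has no poles at the origin.
This is a Type 0 system. Kp = lim_{s→0} G(s) = 20/10 = 2.
e_ss = 1/(1 + Kp) = 1/(1 + 2) = 1/3 ≈ 0.3333.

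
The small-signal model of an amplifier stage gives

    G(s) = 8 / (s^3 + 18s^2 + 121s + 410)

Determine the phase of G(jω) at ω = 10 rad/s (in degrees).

At s = j10: numerator = 8, denominator = -1390 + j210.
∠G = ∠num − ∠den = 0° − (171.41°) = -171.4°.

∠G(j10) ≈ -171.4°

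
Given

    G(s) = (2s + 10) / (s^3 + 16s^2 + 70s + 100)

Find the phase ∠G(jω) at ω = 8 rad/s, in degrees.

At s = j8: numerator = 10 + j16, denominator = -924 + j48.
∠G = ∠num − ∠den = 57.995° − (177.03°) = -119.0°.

∠G(j8) ≈ -119.0°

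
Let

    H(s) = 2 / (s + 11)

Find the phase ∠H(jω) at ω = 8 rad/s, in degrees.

∠H(j8) ≈ -36.03°

At s = j8: numerator = 2, denominator = 11 + j8.
∠H = ∠num − ∠den = 0° − (36.027°) = -36.03°.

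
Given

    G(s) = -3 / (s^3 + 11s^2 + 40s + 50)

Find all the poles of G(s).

s = -3 + j, -3 - j, -5

The poles are the roots of the denominator s^3 + 11s^2 + 40s + 50 = 0.
Trying s = -5: the polynomial evaluates to 0, so (s + 5) is a factor.
Dividing out leaves s^2 + 6s + 10 = 0.
The quadratic formula then gives s = -3 ± 1j.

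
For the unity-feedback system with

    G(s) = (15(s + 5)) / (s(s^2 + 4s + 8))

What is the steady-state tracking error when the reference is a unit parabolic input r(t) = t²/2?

G(s) has one pole at the origin.
This is a Type 1 system; Ka = lim_{s→0} s^2·G(s) = 0, so the steady-state error for a parabola input is infinite.

e_ss = ∞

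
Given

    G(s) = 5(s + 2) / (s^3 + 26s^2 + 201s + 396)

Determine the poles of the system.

s = -3, -11, -12

The poles are the roots of the denominator s^3 + 26s^2 + 201s + 396 = 0.
Trying s = -3: the polynomial evaluates to 0, so (s + 3) is a factor.
Dividing out leaves s^2 + 23s + 132 = 0.
Factoring the quadratic: (s + 11)(s + 12) = 0.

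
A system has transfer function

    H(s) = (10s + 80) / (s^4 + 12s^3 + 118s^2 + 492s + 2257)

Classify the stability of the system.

stable

The denominator s^4 + 12s^3 + 118s^2 + 492s + 2257 factors as (s^2 + 10s + 61)(s^2 + 2s + 37), giving poles at s = -5 ± 6j, -1 ± 6j.
Since all poles lie strictly in the left half-plane, the system is stable.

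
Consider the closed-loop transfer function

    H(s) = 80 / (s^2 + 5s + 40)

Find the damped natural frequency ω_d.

Comparing s^2 + 5s + 40 to s^2 + 2ζωₙs + ωₙ²: ωₙ = √40 ≈ 6.325 rad/s and ζ = 5/(2·√40) ≈ 0.3953.
ζωₙ = 5/2 = 2.5, so ω_d = ωₙ√(1−ζ²) = √(ωₙ² − (ζωₙ)²) = √(40 − 2.5²) = √33.75 ≈ 5.809 rad/s.

ω_d ≈ 5.809 rad/s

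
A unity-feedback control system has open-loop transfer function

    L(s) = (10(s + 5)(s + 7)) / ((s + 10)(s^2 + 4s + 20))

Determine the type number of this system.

The denominator has no factor of s at the origin — no free integrator — so this is a Type 0 system.

Type 0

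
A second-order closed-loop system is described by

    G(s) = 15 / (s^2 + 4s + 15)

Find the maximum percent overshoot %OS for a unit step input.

Comparing s^2 + 4s + 15 to s^2 + 2ζωₙs + ωₙ²: ωₙ = √15 ≈ 3.873 rad/s and ζ = 4/(2·√15) ≈ 0.5164.
%OS = 100·exp(−πζ/√(1−ζ²)) = 100·exp(−π·0.5164/√(1−0.5164²)) ≈ 15.0%.

%OS ≈ 15.0%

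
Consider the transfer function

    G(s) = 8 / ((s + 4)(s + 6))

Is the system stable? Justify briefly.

The poles can be read from the denominator factors: s = -4, -6.
Since all poles lie strictly in the left half-plane, the system is stable.

stable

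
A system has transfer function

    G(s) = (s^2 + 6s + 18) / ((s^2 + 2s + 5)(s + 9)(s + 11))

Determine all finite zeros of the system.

s = -3 + 3j, -3 - 3j

Set the numerator to zero: s^2 + 6s + 18 = 0.
Factoring: (s^2 + 6s + 18) = 0.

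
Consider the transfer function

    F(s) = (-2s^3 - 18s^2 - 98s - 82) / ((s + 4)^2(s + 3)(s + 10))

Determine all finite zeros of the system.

Set the numerator to zero: -2s^3 - 18s^2 - 98s - 82 = 0, i.e. -2·(s^3 + 9s^2 + 49s + 41) = 0.
Factoring: (s^2 + 8s + 41)(s + 1) = 0.

s = -4 + 5j, -4 - 5j, -1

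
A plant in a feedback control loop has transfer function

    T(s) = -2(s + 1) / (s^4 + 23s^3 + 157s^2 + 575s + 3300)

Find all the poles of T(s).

s = ±5j, -11, -12

The poles are the roots of the denominator s^4 + 23s^3 + 157s^2 + 575s + 3300 = 0.
Trying s = -11: the polynomial evaluates to 0, so (s + 11) is a factor.
Dividing out leaves s^3 + 12s^2 + 25s + 300 = 0.
This factors further as (s^2 + 25)(s + 12) = 0.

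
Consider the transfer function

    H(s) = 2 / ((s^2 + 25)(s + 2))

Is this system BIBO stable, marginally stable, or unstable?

marginally stable

The poles can be read from the denominator factors: s = 5j, -5j, -2.
Since the simple pole(s) at s = 5j, -5j lie on the jω-axis with none in the right half-plane, the system is marginally stable.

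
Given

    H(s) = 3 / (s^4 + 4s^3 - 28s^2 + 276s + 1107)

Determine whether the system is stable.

unstable

The denominator s^4 + 4s^3 - 28s^2 + 276s + 1107 factors as (s + 9)(s + 3)(s^2 - 8s + 41), giving poles at s = -9, -3, 4 ± 5j.
Since the pole(s) at s = 4 ± 5j lie in the right half-plane, the system is unstable.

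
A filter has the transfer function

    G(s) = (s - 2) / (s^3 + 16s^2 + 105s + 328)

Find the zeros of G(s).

s = 2

Set the numerator to zero: s - 2 = 0.
So s = 2.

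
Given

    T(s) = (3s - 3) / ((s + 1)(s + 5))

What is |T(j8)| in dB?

Substitute s = j8: numerator = -3 + j24, denominator = -59 + j48.
|T(j8)| = |-3 + j24| / |-59 + j48| = 24.187 / 76.059 ≈ 0.3180.
In decibels: 20·log₁₀(0.3180) ≈ -9.95 dB.

|T(j8)|_dB ≈ -9.95 dB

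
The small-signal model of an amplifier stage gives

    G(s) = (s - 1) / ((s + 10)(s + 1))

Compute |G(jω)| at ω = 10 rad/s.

Substitute s = j10: numerator = -1 + j10, denominator = -90 + j110.
|G(j10)| = |-1 + j10| / |-90 + j110| = 10.050 / 142.13 ≈ 0.07071.

|G(j10)| ≈ 0.07071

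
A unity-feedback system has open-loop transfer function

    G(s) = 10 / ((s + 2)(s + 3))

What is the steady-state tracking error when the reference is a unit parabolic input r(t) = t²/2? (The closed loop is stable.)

e_ss = ∞

G(s) has no poles at the origin.
This is a Type 0 system; Ka = lim_{s→0} s^2·G(s) = 0, so the steady-state error for a parabola input is infinite.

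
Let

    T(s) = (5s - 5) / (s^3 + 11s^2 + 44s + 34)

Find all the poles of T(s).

The poles are the roots of the denominator s^3 + 11s^2 + 44s + 34 = 0.
Trying s = -1: the polynomial evaluates to 0, so (s + 1) is a factor.
Dividing out leaves s^2 + 10s + 34 = 0.
The quadratic formula then gives s = -5 ± 3j.

s = -5 + 3j, -5 - 3j, -1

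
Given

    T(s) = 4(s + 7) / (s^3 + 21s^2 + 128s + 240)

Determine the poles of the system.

s = -5, -4, -12

The poles are the roots of the denominator s^3 + 21s^2 + 128s + 240 = 0.
Trying s = -5: the polynomial evaluates to 0, so (s + 5) is a factor.
Dividing out leaves s^2 + 16s + 48 = 0.
Factoring the quadratic: (s + 4)(s + 12) = 0.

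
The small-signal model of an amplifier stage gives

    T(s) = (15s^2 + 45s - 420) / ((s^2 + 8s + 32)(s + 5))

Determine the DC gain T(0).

Set s = 0: T(0) = (-420) / (160) = -21/8.

T(0) = -21/8 ≈ -2.625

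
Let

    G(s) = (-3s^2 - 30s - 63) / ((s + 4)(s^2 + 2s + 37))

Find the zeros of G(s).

s = -7, -3

Set the numerator to zero: -3s^2 - 30s - 63 = 0, i.e. -3·(s^2 + 10s + 21) = 0.
Factoring: (s + 7)(s + 3) = 0.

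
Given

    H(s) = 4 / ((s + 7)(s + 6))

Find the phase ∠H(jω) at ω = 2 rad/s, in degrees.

At s = j2: numerator = 4, denominator = 38 + j26.
∠H = ∠num − ∠den = 0° − (34.380°) = -34.38°.

∠H(j2) ≈ -34.38°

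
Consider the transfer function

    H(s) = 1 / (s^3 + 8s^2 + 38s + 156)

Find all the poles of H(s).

The poles are the roots of the denominator s^3 + 8s^2 + 38s + 156 = 0.
Trying s = -6: the polynomial evaluates to 0, so (s + 6) is a factor.
Dividing out leaves s^2 + 2s + 26 = 0.
The quadratic formula then gives s = -1 ± 5j.

s = -1 + 5j, -1 - 5j, -6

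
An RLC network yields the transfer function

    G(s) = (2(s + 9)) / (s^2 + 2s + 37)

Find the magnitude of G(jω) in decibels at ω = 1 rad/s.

Substitute s = j1: numerator = 18 + j2, denominator = 36 + j2.
|G(j1)| = |18 + j2| / |36 + j2| = 18.111 / 36.056 ≈ 0.5023.
In decibels: 20·log₁₀(0.5023) ≈ -5.98 dB.

|G(j1)|_dB ≈ -5.98 dB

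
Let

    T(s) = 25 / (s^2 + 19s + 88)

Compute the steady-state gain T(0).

T(0) = 25/88 ≈ 0.2841

Set s = 0: T(0) = (25) / (88) = 25/88.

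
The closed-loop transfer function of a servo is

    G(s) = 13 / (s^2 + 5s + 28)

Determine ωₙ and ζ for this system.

ωₙ ≈ 5.292 rad/s, ζ ≈ 0.4725

Compare the denominator to the standard form s^2 + 2ζωₙs + ωₙ².
ωₙ² = 28, so ωₙ = √28 ≈ 5.292 rad/s.
2ζωₙ = 5, so ζ = 5/(2·√28) ≈ 0.4725.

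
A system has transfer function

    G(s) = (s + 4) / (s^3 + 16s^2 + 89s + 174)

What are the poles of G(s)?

s = -5 ± 2j, -6

The poles are the roots of the denominator s^3 + 16s^2 + 89s + 174 = 0.
Trying s = -6: the polynomial evaluates to 0, so (s + 6) is a factor.
Dividing out leaves s^2 + 10s + 29 = 0.
The quadratic formula then gives s = -5 ± 2j.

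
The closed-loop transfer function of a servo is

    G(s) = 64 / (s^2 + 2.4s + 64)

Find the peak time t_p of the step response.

Comparing s^2 + 2.4s + 64 to s^2 + 2ζωₙs + ωₙ²: ωₙ = 8 rad/s and ζ = 2.4/(2·8) = 0.15.
ζωₙ = 2.4/2 = 1.2, so ω_d = ωₙ√(1−ζ²) = √(ωₙ² − (ζωₙ)²) = √(64 − 1.2²) = √62.56 ≈ 7.909 rad/s.
t_p = π/ω_d = π/7.909 ≈ 0.3972 s.

t_p ≈ 0.3972 s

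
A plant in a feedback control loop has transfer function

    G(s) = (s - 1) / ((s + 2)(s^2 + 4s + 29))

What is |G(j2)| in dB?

|G(j2)|_dB ≈ -30.4 dB

Substitute s = j2: numerator = -1 + j2, denominator = 34 + j66.
|G(j2)| = |-1 + j2| / |34 + j66| = 2.2361 / 74.243 ≈ 0.03012.
In decibels: 20·log₁₀(0.03012) ≈ -30.4 dB.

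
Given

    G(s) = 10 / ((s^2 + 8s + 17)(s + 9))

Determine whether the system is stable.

The poles can be read from the denominator factors: s = -4 ± j, -9.
Since all poles lie strictly in the left half-plane, the system is stable.

stable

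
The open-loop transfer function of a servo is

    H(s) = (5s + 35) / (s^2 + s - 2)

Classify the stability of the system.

The denominator s^2 + s - 2 factors as (s + 2)(s - 1), giving poles at s = -2, 1.
Since the pole(s) at s = 1 lie in the right half-plane, the system is unstable.

unstable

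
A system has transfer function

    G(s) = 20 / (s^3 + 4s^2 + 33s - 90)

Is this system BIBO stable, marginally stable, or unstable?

The denominator s^3 + 4s^2 + 33s - 90 factors as (s - 2)(s^2 + 6s + 45), giving poles at s = 2, -3 ± 6j.
Since the pole(s) at s = 2 lie in the right half-plane, the system is unstable.

unstable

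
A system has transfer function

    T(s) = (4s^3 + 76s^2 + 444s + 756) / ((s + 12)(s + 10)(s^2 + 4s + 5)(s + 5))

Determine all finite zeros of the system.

s = -3, -9, -7

Set the numerator to zero: 4s^3 + 76s^2 + 444s + 756 = 0, i.e. 4·(s^3 + 19s^2 + 111s + 189) = 0.
Factoring: (s + 3)(s + 9)(s + 7) = 0.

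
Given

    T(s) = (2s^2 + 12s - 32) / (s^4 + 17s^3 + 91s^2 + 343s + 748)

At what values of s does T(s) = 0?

Set the numerator to zero: 2s^2 + 12s - 32 = 0, i.e. 2·(s^2 + 6s - 16) = 0.
Factoring: (s - 2)(s + 8) = 0.

s = 2, -8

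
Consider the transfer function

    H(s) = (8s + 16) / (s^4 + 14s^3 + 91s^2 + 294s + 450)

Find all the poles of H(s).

The poles are the roots of the denominator s^4 + 14s^3 + 91s^2 + 294s + 450 = 0.
No real roots exist; factor into two real quadratics: (s^2 + 8s + 25)(s^2 + 6s + 18) = 0.
Each quadratic gives a conjugate pair via the quadratic formula.

s = -4 ± 3j, -3 ± 3j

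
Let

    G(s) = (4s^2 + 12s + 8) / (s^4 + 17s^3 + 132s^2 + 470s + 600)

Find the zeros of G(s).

s = -1, -2

Set the numerator to zero: 4s^2 + 12s + 8 = 0, i.e. 4·(s^2 + 3s + 2) = 0.
Factoring: (s + 1)(s + 2) = 0.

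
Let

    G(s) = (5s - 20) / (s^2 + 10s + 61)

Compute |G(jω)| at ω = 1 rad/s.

Substitute s = j1: numerator = -20 + j5, denominator = 60 + j10.
|G(j1)| = |-20 + j5| / |60 + j10| = 20.616 / 60.828 ≈ 0.3389.

|G(j1)| ≈ 0.3389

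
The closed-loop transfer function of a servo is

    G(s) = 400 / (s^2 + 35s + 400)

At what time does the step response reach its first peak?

Comparing s^2 + 35s + 400 to s^2 + 2ζωₙs + ωₙ²: ωₙ = 20 rad/s and ζ = 35/(2·20) = 0.875.
ζωₙ = 35/2 = 17.5, so ω_d = ωₙ√(1−ζ²) = √(ωₙ² − (ζωₙ)²) = √(400 − 17.5²) = √93.75 ≈ 9.682 rad/s.
t_p = π/ω_d = π/9.682 ≈ 0.3245 s.

t_p ≈ 0.3245 s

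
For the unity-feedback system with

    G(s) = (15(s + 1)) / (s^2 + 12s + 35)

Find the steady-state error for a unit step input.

e_ss = 0.7000

G(s) has no poles at the origin.
This is a Type 0 system. Kp = lim_{s→0} G(s) = 15/35 = 3/7.
e_ss = 1/(1 + Kp) = 1/(1 + 3/7) = 7/10 ≈ 0.7000.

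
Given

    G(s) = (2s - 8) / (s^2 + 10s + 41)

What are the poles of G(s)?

s = -5 ± 4j

The poles are the roots of the denominator s^2 + 10s + 41 = 0.
Using the quadratic formula: s = (-10 ± √(-64))/2 = -5 ± 4j.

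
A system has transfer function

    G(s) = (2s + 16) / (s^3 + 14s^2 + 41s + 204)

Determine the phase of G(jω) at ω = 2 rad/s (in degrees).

∠G(j2) ≈ -12.53°

At s = j2: numerator = 16 + j4, denominator = 148 + j74.
∠G = ∠num − ∠den = 14.036° − (26.565°) = -12.53°.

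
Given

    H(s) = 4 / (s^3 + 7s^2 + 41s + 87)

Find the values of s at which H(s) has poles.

The poles are the roots of the denominator s^3 + 7s^2 + 41s + 87 = 0.
Trying s = -3: the polynomial evaluates to 0, so (s + 3) is a factor.
Dividing out leaves s^2 + 4s + 29 = 0.
The quadratic formula then gives s = -2 ± 5j.

s = -2 + 5j, -2 - 5j, -3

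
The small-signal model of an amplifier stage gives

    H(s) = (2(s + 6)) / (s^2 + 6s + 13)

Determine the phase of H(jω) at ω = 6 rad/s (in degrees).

At s = j6: numerator = 12 + j12, denominator = -23 + j36.
∠H = ∠num − ∠den = 45° − (122.57°) = -77.57°.

∠H(j6) ≈ -77.57°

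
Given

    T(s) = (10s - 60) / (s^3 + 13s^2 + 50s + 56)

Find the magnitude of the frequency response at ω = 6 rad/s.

Substitute s = j6: numerator = -60 + j60, denominator = -412 + j84.
|T(j6)| = |-60 + j60| / |-412 + j84| = 84.853 / 420.48 ≈ 0.2018.

|T(j6)| ≈ 0.2018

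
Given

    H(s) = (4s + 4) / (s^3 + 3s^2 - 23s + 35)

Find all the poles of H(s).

The poles are the roots of the denominator s^3 + 3s^2 - 23s + 35 = 0.
Trying s = -7: the polynomial evaluates to 0, so (s + 7) is a factor.
Dividing out leaves s^2 - 4s + 5 = 0.
The quadratic formula then gives s = 2 ± 1j.

s = 2 ± j, -7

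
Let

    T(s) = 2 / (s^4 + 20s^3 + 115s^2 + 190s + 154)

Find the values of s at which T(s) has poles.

The poles are the roots of the denominator s^4 + 20s^3 + 115s^2 + 190s + 154 = 0.
Trying s = -11: the polynomial evaluates to 0, so (s + 11) is a factor.
Dividing out leaves s^3 + 9s^2 + 16s + 14 = 0.
This factors further as (s^2 + 2s + 2)(s + 7) = 0.

s = -1 + j, -1 - j, -11, -7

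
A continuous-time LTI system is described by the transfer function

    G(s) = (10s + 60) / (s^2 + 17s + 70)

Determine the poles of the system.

s = -7, -10

The poles are the roots of the denominator s^2 + 17s + 70 = 0.
Factoring: (s + 7)(s + 10) = 0, so s = -7 and s = -10.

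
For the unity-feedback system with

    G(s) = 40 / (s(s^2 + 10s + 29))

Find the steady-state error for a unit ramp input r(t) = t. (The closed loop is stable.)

e_ss = 0.7250

G(s) has one pole at the origin.
This is a Type 1 system. Kv = lim_{s→0} s·G(s) = 40/29.
e_ss = 1/Kv = 1/(40/29) = 29/40 ≈ 0.7250.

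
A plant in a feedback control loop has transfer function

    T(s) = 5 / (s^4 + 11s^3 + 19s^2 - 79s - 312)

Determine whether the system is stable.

The denominator s^4 + 11s^3 + 19s^2 - 79s - 312 factors as (s^2 + 6s + 13)(s - 3)(s + 8), giving poles at s = -3 + 2j, -3 - 2j, 3, -8.
Since the pole(s) at s = 3 lie in the right half-plane, the system is unstable.

unstable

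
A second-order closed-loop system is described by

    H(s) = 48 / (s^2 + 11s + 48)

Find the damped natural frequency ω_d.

ω_d ≈ 4.213 rad/s

Comparing s^2 + 11s + 48 to s^2 + 2ζωₙs + ωₙ²: ωₙ = √48 ≈ 6.928 rad/s and ζ = 11/(2·√48) ≈ 0.7939.
ζωₙ = 11/2 = 5.5, so ω_d = ωₙ√(1−ζ²) = √(ωₙ² − (ζωₙ)²) = √(48 − 5.5²) = √17.75 ≈ 4.213 rad/s.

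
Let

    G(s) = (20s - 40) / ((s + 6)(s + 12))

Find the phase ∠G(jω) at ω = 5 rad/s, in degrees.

At s = j5: numerator = -40 + j100, denominator = 47 + j90.
∠G = ∠num − ∠den = 111.80° − (62.425°) = 49.38°.

∠G(j5) ≈ 49.38°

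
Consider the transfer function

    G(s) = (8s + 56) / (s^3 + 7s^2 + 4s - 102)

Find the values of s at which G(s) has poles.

The poles are the roots of the denominator s^3 + 7s^2 + 4s - 102 = 0.
Trying s = 3: the polynomial evaluates to 0, so (s - 3) is a factor.
Dividing out leaves s^2 + 10s + 34 = 0.
The quadratic formula then gives s = -5 ± 3j.

s = -5 ± 3j, 3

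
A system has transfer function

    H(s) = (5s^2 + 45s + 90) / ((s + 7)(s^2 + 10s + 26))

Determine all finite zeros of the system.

Set the numerator to zero: 5s^2 + 45s + 90 = 0, i.e. 5·(s^2 + 9s + 18) = 0.
Factoring: (s + 6)(s + 3) = 0.

s = -6, -3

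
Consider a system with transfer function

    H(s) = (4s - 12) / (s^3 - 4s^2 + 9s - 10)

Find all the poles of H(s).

s = 2, 1 + 2j, 1 - 2j

The poles are the roots of the denominator s^3 - 4s^2 + 9s - 10 = 0.
Trying s = 2: the polynomial evaluates to 0, so (s - 2) is a factor.
Dividing out leaves s^2 - 2s + 5 = 0.
The quadratic formula then gives s = 1 ± 2j.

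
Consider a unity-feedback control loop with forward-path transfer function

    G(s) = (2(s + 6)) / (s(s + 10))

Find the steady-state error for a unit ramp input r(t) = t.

e_ss = 0.8333

G(s) has one pole at the origin.
This is a Type 1 system. Kv = lim_{s→0} s·G(s) = 12/10 = 6/5.
e_ss = 1/Kv = 1/(6/5) = 5/6 ≈ 0.8333.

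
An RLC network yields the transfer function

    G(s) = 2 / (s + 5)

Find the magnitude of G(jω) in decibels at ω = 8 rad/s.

Substitute s = j8: numerator = 2, denominator = 5 + j8.
|G(j8)| = |2| / |5 + j8| = 2 / 9.4340 ≈ 0.2120.
In decibels: 20·log₁₀(0.2120) ≈ -13.5 dB.

|G(j8)|_dB ≈ -13.5 dB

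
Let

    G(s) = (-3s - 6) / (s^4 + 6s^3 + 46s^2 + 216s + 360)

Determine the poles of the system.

s = 6j, -6j, -3 + j, -3 - j

The poles are the roots of the denominator s^4 + 6s^3 + 46s^2 + 216s + 360 = 0.
No real roots exist; factor into two real quadratics: (s^2 + 36)(s^2 + 6s + 10) = 0.
Each quadratic gives a conjugate pair via the quadratic formula.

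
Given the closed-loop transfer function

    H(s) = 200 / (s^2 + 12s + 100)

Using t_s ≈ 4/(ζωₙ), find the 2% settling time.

t_s ≈ 0.6667 s

Comparing s^2 + 12s + 100 to s^2 + 2ζωₙs + ωₙ²: ωₙ = 10 rad/s and ζ = 12/(2·10) = 0.6.
ζωₙ = 12/2 = 6, so t_s ≈ 4/(ζωₙ) = 4/6 ≈ 0.6667 s.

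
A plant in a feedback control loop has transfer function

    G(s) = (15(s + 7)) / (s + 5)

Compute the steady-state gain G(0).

G(0) = 21

At s = 0 each factor (s + a) contributes a and each (s^2 + bs + c) contributes c.
G(0) = 15·(7) / ((5)) = 105/5 = 21.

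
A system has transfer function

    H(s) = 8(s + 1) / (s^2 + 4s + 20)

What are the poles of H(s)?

s = -2 ± 4j

The poles are the roots of the denominator s^2 + 4s + 20 = 0.
Using the quadratic formula: s = (-4 ± √(-64))/2 = -2 ± 4j.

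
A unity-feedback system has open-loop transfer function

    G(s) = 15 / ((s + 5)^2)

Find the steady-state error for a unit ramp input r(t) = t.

G(s) has no poles at the origin.
This is a Type 0 system; Kv = lim_{s→0} s·G(s) = 0, so the steady-state error for a ramp input is infinite.

e_ss = ∞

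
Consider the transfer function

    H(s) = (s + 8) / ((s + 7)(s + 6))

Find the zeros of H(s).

Set the numerator to zero: s + 8 = 0.
So s = -8.

s = -8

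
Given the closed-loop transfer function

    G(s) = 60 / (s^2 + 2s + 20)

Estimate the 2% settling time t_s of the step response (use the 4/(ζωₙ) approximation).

Comparing s^2 + 2s + 20 to s^2 + 2ζωₙs + ωₙ²: ωₙ = √20 ≈ 4.472 rad/s and ζ = 2/(2·√20) ≈ 0.2236.
ζωₙ = 2/2 = 1, so t_s ≈ 4/(ζωₙ) = 4/1 = 4 s.

t_s ≈ 4 s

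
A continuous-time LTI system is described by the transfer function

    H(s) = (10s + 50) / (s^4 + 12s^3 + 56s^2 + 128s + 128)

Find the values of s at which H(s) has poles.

The poles are the roots of the denominator s^4 + 12s^3 + 56s^2 + 128s + 128 = 0.
Trying s = -4: the polynomial evaluates to 0, so (s + 4) is a factor.
Dividing out leaves s^3 + 8s^2 + 24s + 32 = 0.
This factors further as (s^2 + 4s + 8)(s + 4) = 0.

s = -2 + 2j, -2 - 2j, -4, -4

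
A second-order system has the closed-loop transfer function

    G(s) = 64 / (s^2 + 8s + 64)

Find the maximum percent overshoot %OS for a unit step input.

Comparing s^2 + 8s + 64 to s^2 + 2ζωₙs + ωₙ²: ωₙ = 8 rad/s and ζ = 8/(2·8) = 0.5.
%OS = 100·exp(−πζ/√(1−ζ²)) = 100·exp(−π·0.5/√(1−0.5²)) ≈ 16.3%.

%OS ≈ 16.3%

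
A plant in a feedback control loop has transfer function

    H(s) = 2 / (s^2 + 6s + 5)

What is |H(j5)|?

Substitute s = j5: numerator = 2, denominator = -20 + j30.
|H(j5)| = |2| / |-20 + j30| = 2 / 36.056 ≈ 0.05547.

|H(j5)| ≈ 0.05547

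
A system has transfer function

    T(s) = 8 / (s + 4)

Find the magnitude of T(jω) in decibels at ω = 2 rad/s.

|T(j2)|_dB ≈ 5.05 dB

Substitute s = j2: numerator = 8, denominator = 4 + j2.
|T(j2)| = |8| / |4 + j2| = 8 / 4.4721 ≈ 1.789.
In decibels: 20·log₁₀(1.789) ≈ 5.05 dB.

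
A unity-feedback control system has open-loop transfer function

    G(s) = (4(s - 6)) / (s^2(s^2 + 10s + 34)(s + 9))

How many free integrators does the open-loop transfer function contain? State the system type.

The denominator has 2 factors of s at the origin (free integrators), so this is a Type 2 system.

Type 2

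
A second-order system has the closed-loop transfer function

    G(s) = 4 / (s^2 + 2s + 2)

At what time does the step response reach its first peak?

t_p ≈ 3.142 s

Comparing s^2 + 2s + 2 to s^2 + 2ζωₙs + ωₙ²: ωₙ = √2 ≈ 1.414 rad/s and ζ = 2/(2·√2) ≈ 0.7071.
ζωₙ = 2/2 = 1, so ω_d = ωₙ√(1−ζ²) = √(ωₙ² − (ζωₙ)²) = √(2 − 1²) = √1 = 1 rad/s.
t_p = π/ω_d = π/1 ≈ 3.142 s.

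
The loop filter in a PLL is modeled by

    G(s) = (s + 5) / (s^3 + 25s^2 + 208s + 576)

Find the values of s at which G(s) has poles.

s = -8, -8, -9

The poles are the roots of the denominator s^3 + 25s^2 + 208s + 576 = 0.
Trying s = -8: the polynomial evaluates to 0, so (s + 8) is a factor.
Dividing out leaves s^2 + 17s + 72 = 0.
Factoring the quadratic: (s + 8)(s + 9) = 0.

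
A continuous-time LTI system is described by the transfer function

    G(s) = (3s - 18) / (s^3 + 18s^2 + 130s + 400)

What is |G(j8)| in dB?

|G(j8)|_dB ≈ -29.7 dB

Substitute s = j8: numerator = -18 + j24, denominator = -752 + j528.
|G(j8)| = |-18 + j24| / |-752 + j528| = 30 / 918.85 ≈ 0.03265.
In decibels: 20·log₁₀(0.03265) ≈ -29.7 dB.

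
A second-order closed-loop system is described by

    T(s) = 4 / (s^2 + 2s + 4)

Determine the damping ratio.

Compare the denominator to the standard form s^2 + 2ζωₙs + ωₙ².
ωₙ² = 4, so ωₙ = 2 rad/s.
2ζωₙ = 2, so ζ = 2/(2·2) = 0.5.

ζ = 0.5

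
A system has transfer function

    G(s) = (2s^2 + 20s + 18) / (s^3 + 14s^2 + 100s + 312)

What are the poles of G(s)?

The poles are the roots of the denominator s^3 + 14s^2 + 100s + 312 = 0.
Trying s = -6: the polynomial evaluates to 0, so (s + 6) is a factor.
Dividing out leaves s^2 + 8s + 52 = 0.
The quadratic formula then gives s = -4 ± 6j.

s = -4 ± 6j, -6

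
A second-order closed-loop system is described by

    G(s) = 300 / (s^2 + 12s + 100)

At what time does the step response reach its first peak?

Comparing s^2 + 12s + 100 to s^2 + 2ζωₙs + ωₙ²: ωₙ = 10 rad/s and ζ = 12/(2·10) = 0.6.
ζωₙ = 12/2 = 6, so ω_d = ωₙ√(1−ζ²) = √(ωₙ² − (ζωₙ)²) = √(100 − 6²) = √64 = 8 rad/s.
t_p = π/ω_d = π/8 ≈ 0.3927 s.

t_p ≈ 0.3927 s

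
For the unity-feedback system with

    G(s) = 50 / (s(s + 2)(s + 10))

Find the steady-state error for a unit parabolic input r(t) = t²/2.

G(s) has one pole at the origin.
This is a Type 1 system; Ka = lim_{s→0} s^2·G(s) = 0, so the steady-state error for a parabola input is infinite.

e_ss = ∞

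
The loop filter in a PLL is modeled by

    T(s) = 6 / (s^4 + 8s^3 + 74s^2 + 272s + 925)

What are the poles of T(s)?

The poles are the roots of the denominator s^4 + 8s^3 + 74s^2 + 272s + 925 = 0.
No real roots exist; factor into two real quadratics: (s^2 + 2s + 37)(s^2 + 6s + 25) = 0.
Each quadratic gives a conjugate pair via the quadratic formula.

s = -1 ± 6j, -3 ± 4j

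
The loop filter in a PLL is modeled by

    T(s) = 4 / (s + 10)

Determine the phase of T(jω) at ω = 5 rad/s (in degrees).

At s = j5: numerator = 4, denominator = 10 + j5.
∠T = ∠num − ∠den = 0° − (26.565°) = -26.57°.

∠T(j5) ≈ -26.57°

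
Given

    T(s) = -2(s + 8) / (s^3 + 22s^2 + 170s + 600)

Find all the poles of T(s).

s = -5 ± 5j, -12

The poles are the roots of the denominator s^3 + 22s^2 + 170s + 600 = 0.
Trying s = -12: the polynomial evaluates to 0, so (s + 12) is a factor.
Dividing out leaves s^2 + 10s + 50 = 0.
The quadratic formula then gives s = -5 ± 5j.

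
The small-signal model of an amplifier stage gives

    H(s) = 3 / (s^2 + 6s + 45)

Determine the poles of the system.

The poles are the roots of the denominator s^2 + 6s + 45 = 0.
Using the quadratic formula: s = (-6 ± √(-144))/2 = -3 ± 6j.

s = -3 ± 6j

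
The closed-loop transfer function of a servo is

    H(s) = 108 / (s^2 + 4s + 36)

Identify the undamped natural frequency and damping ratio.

ωₙ = 6 rad/s, ζ ≈ 0.3333

Compare the denominator to the standard form s^2 + 2ζωₙs + ωₙ².
ωₙ² = 36, so ωₙ = 6 rad/s.
2ζωₙ = 4, so ζ = 4/(2·6) ≈ 0.3333.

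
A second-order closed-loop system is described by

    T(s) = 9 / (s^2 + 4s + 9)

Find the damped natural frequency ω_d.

Comparing s^2 + 4s + 9 to s^2 + 2ζωₙs + ωₙ²: ωₙ = 3 rad/s and ζ = 4/(2·3) ≈ 0.6667.
ζωₙ = 4/2 = 2, so ω_d = ωₙ√(1−ζ²) = √(ωₙ² − (ζωₙ)²) = √(9 − 2²) = √5 ≈ 2.236 rad/s.

ω_d ≈ 2.236 rad/s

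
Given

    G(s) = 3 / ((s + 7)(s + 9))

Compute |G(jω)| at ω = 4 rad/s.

|G(j4)| ≈ 0.03778

Substitute s = j4: numerator = 3, denominator = 47 + j64.
|G(j4)| = |3| / |47 + j64| = 3 / 79.404 ≈ 0.03778.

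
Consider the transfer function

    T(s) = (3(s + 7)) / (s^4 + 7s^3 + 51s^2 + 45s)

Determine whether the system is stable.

The denominator s^4 + 7s^3 + 51s^2 + 45s factors as s(s + 1)(s^2 + 6s + 45), giving poles at s = 0, -1, -3 ± 6j.
Since the simple pole(s) at s = 0 lie on the jω-axis with none in the right half-plane, the system is marginally stable.

marginally stable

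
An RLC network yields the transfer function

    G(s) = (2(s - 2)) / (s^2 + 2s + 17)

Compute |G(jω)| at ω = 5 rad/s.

|G(j5)| ≈ 0.8410

Substitute s = j5: numerator = -4 + j10, denominator = -8 + j10.
|G(j5)| = |-4 + j10| / |-8 + j10| = 10.770 / 12.806 ≈ 0.8410.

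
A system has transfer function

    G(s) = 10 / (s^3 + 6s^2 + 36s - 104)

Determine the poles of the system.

s = -4 + 6j, -4 - 6j, 2

The poles are the roots of the denominator s^3 + 6s^2 + 36s - 104 = 0.
Trying s = 2: the polynomial evaluates to 0, so (s - 2) is a factor.
Dividing out leaves s^2 + 8s + 52 = 0.
The quadratic formula then gives s = -4 ± 6j.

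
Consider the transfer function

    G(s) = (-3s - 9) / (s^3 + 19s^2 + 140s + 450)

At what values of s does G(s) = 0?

s = -3

Set the numerator to zero: -3s - 9 = 0, i.e. -3·(s + 3) = 0.
So s = -3.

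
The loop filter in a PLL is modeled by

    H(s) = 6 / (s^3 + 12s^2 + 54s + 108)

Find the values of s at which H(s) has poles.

s = -3 + 3j, -3 - 3j, -6

The poles are the roots of the denominator s^3 + 12s^2 + 54s + 108 = 0.
Trying s = -6: the polynomial evaluates to 0, so (s + 6) is a factor.
Dividing out leaves s^2 + 6s + 18 = 0.
The quadratic formula then gives s = -3 ± 3j.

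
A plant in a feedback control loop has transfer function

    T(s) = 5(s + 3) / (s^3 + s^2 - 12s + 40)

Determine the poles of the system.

s = 2 ± 2j, -5

The poles are the roots of the denominator s^3 + s^2 - 12s + 40 = 0.
Trying s = -5: the polynomial evaluates to 0, so (s + 5) is a factor.
Dividing out leaves s^2 - 4s + 8 = 0.
The quadratic formula then gives s = 2 ± 2j.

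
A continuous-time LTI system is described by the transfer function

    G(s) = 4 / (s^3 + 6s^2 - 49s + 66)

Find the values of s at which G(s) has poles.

s = 3, -11, 2

The poles are the roots of the denominator s^3 + 6s^2 - 49s + 66 = 0.
Trying s = 3: the polynomial evaluates to 0, so (s - 3) is a factor.
Dividing out leaves s^2 + 9s - 22 = 0.
Factoring the quadratic: (s + 11)(s - 2) = 0.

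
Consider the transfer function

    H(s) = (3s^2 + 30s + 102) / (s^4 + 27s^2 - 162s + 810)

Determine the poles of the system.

The poles are the roots of the denominator s^4 + 27s^2 - 162s + 810 = 0.
No real roots exist; factor into two real quadratics: (s^2 - 6s + 18)(s^2 + 6s + 45) = 0.
Each quadratic gives a conjugate pair via the quadratic formula.

s = 3 + 3j, 3 - 3j, -3 + 6j, -3 - 6j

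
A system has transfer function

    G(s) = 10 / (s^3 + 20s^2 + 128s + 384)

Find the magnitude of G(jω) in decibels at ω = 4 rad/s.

|G(j4)|_dB ≈ -33.1 dB

Substitute s = j4: numerator = 10, denominator = 64 + j448.
|G(j4)| = |10| / |64 + j448| = 10 / 452.55 ≈ 0.02210.
In decibels: 20·log₁₀(0.02210) ≈ -33.1 dB.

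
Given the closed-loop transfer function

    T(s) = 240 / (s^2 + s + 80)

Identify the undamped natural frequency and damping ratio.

ωₙ ≈ 8.944 rad/s, ζ ≈ 0.05590

Compare the denominator to the standard form s^2 + 2ζωₙs + ωₙ².
ωₙ² = 80, so ωₙ = √80 ≈ 8.944 rad/s.
2ζωₙ = 1, so ζ = 1/(2·√80) ≈ 0.05590.
With ζ = 0.05590 the response is underdamped.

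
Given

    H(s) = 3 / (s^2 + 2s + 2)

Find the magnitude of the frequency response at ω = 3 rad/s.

|H(j3)| ≈ 0.3254

Substitute s = j3: numerator = 3, denominator = -7 + j6.
|H(j3)| = |3| / |-7 + j6| = 3 / 9.2195 ≈ 0.3254.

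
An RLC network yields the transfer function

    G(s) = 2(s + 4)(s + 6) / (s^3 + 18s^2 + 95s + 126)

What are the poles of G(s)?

The poles are the roots of the denominator s^3 + 18s^2 + 95s + 126 = 0.
Trying s = -2: the polynomial evaluates to 0, so (s + 2) is a factor.
Dividing out leaves s^2 + 16s + 63 = 0.
Factoring the quadratic: (s + 9)(s + 7) = 0.

s = -2, -9, -7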